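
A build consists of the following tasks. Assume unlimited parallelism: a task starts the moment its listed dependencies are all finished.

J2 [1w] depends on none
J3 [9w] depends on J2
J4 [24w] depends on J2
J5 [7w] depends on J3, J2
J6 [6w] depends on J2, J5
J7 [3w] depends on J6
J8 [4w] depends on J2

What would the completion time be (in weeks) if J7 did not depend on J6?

With the dependency in place, J2→J3→J5→J6→J7 = 1+9+7+6+3 = 26 sets the finish at 26 weeks.
Without J6→J7, J7's earliest start moves from 23 to 0.
After: J2→J4 = 1+24 = 25 → 25 weeks.

25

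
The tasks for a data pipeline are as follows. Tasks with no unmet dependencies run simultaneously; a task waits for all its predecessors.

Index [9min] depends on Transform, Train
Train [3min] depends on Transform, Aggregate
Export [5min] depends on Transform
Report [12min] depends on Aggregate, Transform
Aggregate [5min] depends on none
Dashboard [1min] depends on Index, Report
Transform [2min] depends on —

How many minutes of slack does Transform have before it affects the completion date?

3

The longest chain is Aggregate→Train→Index→Dashboard = 5+3+9+1 = 18; overall finish 18 minutes.
The longest chain containing Transform totals 15 minutes.
Slack of Transform = 3 − 0 = 3 minutes.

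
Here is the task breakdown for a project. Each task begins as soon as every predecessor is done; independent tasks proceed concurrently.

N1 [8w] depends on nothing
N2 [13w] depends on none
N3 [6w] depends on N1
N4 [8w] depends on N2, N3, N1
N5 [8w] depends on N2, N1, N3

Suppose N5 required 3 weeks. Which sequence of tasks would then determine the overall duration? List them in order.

Baseline: N1→N3→N5 = 8+6+8 = 22 → 22 weeks.
Since N5 is critical, the -5 change carries straight to that chain (now 17 weeks).
The binding chain switches to N1→N3→N4 = 8+6+8 = 22; finish 22 weeks.

N1, N3, N4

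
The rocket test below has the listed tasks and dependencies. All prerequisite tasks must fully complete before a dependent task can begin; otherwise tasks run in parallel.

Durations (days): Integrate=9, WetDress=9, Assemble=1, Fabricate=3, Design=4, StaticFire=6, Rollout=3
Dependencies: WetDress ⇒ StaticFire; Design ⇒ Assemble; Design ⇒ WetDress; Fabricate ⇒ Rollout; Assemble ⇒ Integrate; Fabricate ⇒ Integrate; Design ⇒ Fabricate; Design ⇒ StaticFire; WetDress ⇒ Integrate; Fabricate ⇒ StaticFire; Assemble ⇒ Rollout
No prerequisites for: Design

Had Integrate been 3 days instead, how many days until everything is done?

19

Critical path before the change: Design→WetDress→Integrate = 4+9+9 = 22 giving 22 days.
Integrate lies on that path, so at 3 days the path becomes 16 days.
New critical path: Design→WetDress→StaticFire = 4+9+6 = 19 ⇒ 19 days.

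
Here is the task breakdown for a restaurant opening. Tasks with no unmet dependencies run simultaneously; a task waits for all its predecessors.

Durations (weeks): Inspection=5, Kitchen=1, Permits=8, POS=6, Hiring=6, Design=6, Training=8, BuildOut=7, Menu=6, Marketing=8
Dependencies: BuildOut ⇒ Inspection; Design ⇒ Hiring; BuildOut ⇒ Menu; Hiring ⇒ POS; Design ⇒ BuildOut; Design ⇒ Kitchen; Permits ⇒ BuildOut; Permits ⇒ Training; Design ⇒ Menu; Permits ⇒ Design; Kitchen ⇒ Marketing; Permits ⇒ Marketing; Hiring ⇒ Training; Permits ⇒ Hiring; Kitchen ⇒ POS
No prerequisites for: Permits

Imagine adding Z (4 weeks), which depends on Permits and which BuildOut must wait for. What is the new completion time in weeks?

28

Originally the project takes 28 weeks.
With Z inserted, BuildOut now waits for max(Design, Permits, Z).
New critical path: Permits→Design→Hiring→Training = 8+6+6+8 = 28 ⇒ 28 weeks.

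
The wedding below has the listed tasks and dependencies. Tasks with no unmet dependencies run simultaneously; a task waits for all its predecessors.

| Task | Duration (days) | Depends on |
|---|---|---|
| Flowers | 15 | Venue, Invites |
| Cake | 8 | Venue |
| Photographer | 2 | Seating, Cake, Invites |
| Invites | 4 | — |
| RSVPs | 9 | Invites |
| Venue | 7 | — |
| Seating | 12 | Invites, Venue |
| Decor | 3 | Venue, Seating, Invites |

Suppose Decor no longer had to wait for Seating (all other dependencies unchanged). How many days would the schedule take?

With the dependency in place, Venue→Flowers = 7+15 = 22 sets the finish at 22 days.
Without Seating→Decor, Decor's earliest start moves from 19 to 7.
After: Venue→Flowers = 7+15 = 22 → 22 days.

22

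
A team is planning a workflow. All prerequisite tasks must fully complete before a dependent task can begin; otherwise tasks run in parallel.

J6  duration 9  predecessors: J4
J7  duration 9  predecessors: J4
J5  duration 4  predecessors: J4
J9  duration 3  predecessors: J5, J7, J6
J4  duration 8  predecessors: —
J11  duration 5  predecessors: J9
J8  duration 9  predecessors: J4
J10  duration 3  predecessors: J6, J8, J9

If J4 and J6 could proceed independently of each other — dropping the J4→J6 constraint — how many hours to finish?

Before: longest chain J4→J6→J9→J11 = 8+9+3+5 = 25, finish 25.
Without J4→J6, J6's earliest start moves from 8 to 0.
The longest chain is now J4→J7→J9→J11 = 8+9+3+5 = 25, so the schedule takes 25 hours.

25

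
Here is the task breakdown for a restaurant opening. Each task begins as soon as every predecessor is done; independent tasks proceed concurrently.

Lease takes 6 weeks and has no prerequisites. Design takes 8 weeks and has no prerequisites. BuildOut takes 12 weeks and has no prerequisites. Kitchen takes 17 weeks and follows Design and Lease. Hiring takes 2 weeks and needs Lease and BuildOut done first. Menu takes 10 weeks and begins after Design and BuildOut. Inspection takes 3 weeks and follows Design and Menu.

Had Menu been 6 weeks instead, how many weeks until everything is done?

Critical path before the change: BuildOut→Menu→Inspection = 12+10+3 = 25 giving 25 weeks.
Menu is on the critical path; changing it to 6 makes that path 21 weeks.
Now Design→Kitchen = 8+17 = 25 is longest, so the finish becomes 25 weeks.

25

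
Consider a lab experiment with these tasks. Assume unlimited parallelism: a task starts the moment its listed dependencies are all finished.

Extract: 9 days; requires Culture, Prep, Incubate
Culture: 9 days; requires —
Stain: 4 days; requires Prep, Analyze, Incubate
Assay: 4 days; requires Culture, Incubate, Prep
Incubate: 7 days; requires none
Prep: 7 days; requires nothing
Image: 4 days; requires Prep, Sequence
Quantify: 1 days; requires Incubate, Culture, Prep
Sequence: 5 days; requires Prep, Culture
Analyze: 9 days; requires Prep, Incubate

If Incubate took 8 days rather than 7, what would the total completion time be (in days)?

Baseline: Incubate→Analyze→Stain = 7+9+4 = 20 → 20 days.
Incubate lies on that path, so at 8 days the path becomes 21 days.
The critical path is still Incubate→Analyze→Stain; finish is now 21 days.

21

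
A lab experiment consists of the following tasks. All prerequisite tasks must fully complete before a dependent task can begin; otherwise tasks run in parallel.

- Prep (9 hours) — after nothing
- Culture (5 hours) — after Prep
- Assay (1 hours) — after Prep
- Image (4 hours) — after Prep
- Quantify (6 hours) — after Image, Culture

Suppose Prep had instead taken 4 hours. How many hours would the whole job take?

The binding path is Prep→Culture→Quantify = 9+5+6 = 20; finish at 20 hours.
Prep lies on that path, so at 4 hours the path becomes 15 hours.
The critical path is still Prep→Culture→Quantify; finish is now 15 hours.

15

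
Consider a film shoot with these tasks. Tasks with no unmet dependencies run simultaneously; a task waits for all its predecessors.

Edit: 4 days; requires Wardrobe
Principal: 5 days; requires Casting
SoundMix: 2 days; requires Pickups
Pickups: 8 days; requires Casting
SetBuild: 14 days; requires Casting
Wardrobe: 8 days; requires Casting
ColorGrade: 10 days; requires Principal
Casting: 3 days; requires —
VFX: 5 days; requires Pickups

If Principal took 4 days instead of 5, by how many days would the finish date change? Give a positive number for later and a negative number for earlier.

-1

Baseline: Casting→Principal→ColorGrade = 3+5+10 = 18 → 18 days.
Since Principal is critical, the -1 change carries straight to that chain (now 17 days).
New critical path: Casting→SetBuild = 3+14 = 17 ⇒ 17 days.
Change in finish: 17 − 18 = -1 days.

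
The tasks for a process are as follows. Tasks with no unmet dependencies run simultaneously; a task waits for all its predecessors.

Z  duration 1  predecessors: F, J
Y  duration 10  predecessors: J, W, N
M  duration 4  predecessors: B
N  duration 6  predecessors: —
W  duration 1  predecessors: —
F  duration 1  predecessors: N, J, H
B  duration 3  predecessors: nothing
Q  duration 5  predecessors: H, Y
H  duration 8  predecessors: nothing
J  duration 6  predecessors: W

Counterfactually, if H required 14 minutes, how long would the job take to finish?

22

As given, the longest chain is W→J→Y→Q = 1+6+10+5 = 22, so the finish is 22 minutes.
The longest path through H is only 13 minutes, so H has float 9.
The critical path is still W→J→Y→Q; finish is now 22 minutes.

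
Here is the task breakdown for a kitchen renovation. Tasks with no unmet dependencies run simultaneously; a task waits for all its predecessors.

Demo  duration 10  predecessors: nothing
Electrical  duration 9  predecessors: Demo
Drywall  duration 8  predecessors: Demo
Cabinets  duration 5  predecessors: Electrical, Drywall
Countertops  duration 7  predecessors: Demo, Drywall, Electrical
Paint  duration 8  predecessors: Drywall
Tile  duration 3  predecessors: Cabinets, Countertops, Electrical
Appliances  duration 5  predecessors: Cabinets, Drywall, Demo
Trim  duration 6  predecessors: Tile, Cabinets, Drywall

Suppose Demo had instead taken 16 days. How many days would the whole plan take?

Actual critical path: Demo→Electrical→Countertops→Tile→Trim = 10+9+7+3+6 = 35 ⇒ 35 days.
Demo lies on that path, so at 16 days the path becomes 41 days.
That remains the longest chain; total 41 days.

41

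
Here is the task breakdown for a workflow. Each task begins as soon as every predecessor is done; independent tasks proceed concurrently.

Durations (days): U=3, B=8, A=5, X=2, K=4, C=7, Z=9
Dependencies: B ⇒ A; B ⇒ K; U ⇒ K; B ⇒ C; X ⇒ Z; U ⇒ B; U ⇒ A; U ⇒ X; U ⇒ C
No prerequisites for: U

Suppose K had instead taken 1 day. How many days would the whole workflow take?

Actual critical path: U→B→C = 3+8+7 = 18 ⇒ 18 days.
K has 3 days of float (longest path through it is 15).
The critical path is still U→B→C; finish is now 18 days.

18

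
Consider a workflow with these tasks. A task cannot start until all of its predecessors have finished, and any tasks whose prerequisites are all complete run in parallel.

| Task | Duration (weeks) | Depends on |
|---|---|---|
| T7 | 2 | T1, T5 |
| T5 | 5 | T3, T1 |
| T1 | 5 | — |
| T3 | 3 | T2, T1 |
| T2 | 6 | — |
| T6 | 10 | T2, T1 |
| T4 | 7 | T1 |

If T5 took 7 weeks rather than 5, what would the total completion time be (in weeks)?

Critical path before the change: T2→T3→T5→T7 = 6+3+5+2 = 16 giving 16 weeks.
T5 is on the critical path; changing it to 7 makes that path 18 weeks.
No other chain overtakes it, so the finish is 18 weeks.

18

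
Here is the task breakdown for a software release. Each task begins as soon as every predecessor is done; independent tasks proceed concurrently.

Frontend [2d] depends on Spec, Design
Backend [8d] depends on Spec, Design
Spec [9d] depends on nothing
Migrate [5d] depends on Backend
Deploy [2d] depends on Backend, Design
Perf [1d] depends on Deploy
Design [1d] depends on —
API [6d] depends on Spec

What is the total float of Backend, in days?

0

Spec→Backend→Migrate = 9+8+5 = 22 sets the makespan at 22 days.
The longest chain containing Backend totals 22 days.
So Backend can slip 17 − 17 = 0 days.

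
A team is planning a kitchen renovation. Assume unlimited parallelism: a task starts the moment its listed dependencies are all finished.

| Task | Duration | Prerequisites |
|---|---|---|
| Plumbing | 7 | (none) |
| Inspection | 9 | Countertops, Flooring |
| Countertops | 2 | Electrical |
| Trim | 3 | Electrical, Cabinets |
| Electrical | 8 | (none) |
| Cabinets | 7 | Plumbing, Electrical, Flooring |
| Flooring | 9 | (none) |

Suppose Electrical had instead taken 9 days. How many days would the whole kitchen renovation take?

20

Actual critical path: Electrical→Countertops→Inspection = 8+2+9 = 19 ⇒ 19 days.
Electrical lies on that path, so at 9 days the path becomes 20 days.
The critical path is still Electrical→Countertops→Inspection; finish is now 20 days.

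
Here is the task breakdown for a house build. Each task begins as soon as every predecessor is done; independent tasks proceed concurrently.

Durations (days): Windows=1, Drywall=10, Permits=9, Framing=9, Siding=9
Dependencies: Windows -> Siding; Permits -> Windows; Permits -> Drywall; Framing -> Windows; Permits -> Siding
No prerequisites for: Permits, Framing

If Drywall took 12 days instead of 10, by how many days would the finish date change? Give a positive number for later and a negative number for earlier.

The binding path is Permits→Drywall = 9+10 = 19; finish at 19 days.
Drywall is on the critical path; changing it to 12 makes that path 21 days.
No other chain overtakes it, so the finish is 21 days.
Change in finish: 21 − 19 = +2 days.

2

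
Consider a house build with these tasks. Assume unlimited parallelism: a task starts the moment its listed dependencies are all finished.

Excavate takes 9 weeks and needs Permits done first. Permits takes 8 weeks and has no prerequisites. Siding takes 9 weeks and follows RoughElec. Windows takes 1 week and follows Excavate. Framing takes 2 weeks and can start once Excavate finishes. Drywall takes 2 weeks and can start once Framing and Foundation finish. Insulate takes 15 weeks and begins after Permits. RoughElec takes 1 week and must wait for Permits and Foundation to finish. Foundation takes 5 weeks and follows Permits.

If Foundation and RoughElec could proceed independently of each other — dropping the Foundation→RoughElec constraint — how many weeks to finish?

Before: longest chain Permits→Foundation→RoughElec→Siding = 8+5+1+9 = 23, finish 23.
Without Foundation→RoughElec, RoughElec's earliest start moves from 13 to 8.
After: Permits→Insulate = 8+15 = 23 → 23 weeks.

23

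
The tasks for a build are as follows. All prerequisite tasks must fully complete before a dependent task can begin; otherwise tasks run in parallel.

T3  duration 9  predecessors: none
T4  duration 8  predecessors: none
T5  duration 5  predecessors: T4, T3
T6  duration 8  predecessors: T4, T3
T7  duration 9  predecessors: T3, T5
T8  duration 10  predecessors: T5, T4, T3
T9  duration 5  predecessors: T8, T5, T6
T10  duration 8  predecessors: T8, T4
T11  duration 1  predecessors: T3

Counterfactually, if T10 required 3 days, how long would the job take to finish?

The binding path is T3→T5→T8→T10 = 9+5+10+8 = 32; finish at 32 days.
T10 is on the critical path; changing it to 3 makes that path 27 days.
Now T3→T5→T8→T9 = 9+5+10+5 = 29 is longest, so the finish becomes 29 days.

29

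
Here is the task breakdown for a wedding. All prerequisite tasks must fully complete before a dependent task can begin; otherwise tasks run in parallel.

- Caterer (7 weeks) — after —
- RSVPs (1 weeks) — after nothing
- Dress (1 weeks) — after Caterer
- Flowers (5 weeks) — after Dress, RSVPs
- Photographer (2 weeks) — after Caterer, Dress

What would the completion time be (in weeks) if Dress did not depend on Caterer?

9

With the dependency in place, Caterer→Dress→Flowers = 7+1+5 = 13 sets the finish at 13 weeks.
Without Caterer→Dress, Dress's earliest start moves from 7 to 0.
After: Caterer→Photographer = 7+2 = 9 → 9 weeks.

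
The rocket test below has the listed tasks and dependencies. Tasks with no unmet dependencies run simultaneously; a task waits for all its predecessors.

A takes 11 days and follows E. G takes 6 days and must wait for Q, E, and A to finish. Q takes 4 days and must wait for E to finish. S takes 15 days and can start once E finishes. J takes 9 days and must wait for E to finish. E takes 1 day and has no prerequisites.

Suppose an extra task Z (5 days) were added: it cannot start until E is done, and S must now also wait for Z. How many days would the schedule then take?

Originally the schedule takes 18 days.
With Z inserted, S now waits for max(E, Z).
New critical path: E→Z→S = 1+5+15 = 21 ⇒ 21 days.

21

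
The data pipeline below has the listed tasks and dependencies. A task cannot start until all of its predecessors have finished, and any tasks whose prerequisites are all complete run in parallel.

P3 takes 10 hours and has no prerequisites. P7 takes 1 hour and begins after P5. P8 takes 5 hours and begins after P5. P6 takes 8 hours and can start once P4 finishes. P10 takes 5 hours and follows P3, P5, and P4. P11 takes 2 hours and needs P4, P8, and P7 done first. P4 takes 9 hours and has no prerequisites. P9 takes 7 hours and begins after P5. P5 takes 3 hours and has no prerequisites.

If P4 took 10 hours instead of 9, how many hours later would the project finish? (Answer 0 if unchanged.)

1

Actual critical path: P4→P6 = 9+8 = 17 ⇒ 17 hours.
Since P4 is critical, the +1 change carries straight to that chain (now 18 hours).
The critical path is still P4→P6; finish is now 18 hours.
Change in finish: 18 − 17 = +1 hours.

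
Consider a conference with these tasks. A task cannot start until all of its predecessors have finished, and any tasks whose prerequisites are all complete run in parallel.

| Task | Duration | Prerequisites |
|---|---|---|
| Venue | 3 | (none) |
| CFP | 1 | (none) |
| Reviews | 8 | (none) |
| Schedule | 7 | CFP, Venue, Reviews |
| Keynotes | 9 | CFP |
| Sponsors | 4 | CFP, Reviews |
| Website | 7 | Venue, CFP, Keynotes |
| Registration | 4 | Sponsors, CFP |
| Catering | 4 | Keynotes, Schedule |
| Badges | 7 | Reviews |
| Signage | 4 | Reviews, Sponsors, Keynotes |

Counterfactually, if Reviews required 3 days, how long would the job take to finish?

Actual critical path: Reviews→Schedule→Catering = 8+7+4 = 19 ⇒ 19 days.
Since Reviews is critical, the -5 change carries straight to that chain (now 14 days).
The binding chain switches to CFP→Keynotes→Website = 1+9+7 = 17; finish 17 days.

17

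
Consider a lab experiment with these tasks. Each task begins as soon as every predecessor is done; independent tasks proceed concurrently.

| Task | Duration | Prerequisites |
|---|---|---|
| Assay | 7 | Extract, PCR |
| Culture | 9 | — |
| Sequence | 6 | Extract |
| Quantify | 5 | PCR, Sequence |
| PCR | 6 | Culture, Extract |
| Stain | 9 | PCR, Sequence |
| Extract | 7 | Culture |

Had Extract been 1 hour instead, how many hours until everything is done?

25

As given, the longest chain is Culture→Extract→PCR→Stain = 9+7+6+9 = 31, so the finish is 31 hours.
Extract is on the critical path; changing it to 1 makes that path 25 hours.
No other chain overtakes it, so the finish is 25 hours.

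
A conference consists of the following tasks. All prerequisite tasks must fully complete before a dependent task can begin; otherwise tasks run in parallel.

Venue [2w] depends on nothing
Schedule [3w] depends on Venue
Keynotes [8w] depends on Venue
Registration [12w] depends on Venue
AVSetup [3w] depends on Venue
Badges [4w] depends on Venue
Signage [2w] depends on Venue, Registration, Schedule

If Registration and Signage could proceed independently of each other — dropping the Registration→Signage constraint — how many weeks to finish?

With the dependency in place, Venue→Registration→Signage = 2+12+2 = 16 sets the finish at 16 weeks.
Without Registration→Signage, Signage's earliest start moves from 14 to 5.
The longest chain is now Venue→Registration = 2+12 = 14, so the project takes 14 weeks.

14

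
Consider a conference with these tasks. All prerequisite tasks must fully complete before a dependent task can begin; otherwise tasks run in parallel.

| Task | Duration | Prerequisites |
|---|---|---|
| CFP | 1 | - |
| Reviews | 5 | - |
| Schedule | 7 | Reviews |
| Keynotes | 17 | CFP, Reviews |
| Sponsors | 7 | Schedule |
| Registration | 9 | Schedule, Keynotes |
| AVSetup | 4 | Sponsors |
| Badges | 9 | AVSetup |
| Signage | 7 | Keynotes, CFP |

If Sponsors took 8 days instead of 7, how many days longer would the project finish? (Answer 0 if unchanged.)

Actual critical path: Reviews→Schedule→Sponsors→AVSetup→Badges = 5+7+7+4+9 = 32 ⇒ 32 days.
Sponsors lies on that path, so at 8 days the path becomes 33 days.
That remains the longest chain; total 33 days.
Change in finish: 33 − 32 = +1 days.

1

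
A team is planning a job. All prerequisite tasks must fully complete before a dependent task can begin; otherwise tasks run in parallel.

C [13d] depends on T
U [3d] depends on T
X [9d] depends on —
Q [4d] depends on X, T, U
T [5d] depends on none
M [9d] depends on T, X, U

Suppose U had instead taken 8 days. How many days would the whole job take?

The binding path is T→C = 5+13 = 18; finish at 18 days.
The longest path through U is only 17 days, so U has float 1.
The binding chain switches to T→U→M = 5+8+9 = 22; finish 22 days.

22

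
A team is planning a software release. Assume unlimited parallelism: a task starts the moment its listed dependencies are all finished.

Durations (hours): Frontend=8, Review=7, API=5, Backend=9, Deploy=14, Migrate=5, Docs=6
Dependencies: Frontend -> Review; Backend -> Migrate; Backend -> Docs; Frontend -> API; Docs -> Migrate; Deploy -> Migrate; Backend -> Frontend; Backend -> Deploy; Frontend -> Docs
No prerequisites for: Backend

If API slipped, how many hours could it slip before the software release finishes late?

6

Critical path: Backend→Frontend→Docs→Migrate = 9+8+6+5 = 28, so the finish is 28 hours.
API finishes as early as 22 and must finish by 28.
So API can slip 28 − 22 = 6 hours.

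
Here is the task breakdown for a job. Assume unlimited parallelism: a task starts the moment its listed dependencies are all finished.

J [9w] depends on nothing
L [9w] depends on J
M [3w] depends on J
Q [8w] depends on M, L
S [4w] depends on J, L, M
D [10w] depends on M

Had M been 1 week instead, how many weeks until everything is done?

Actual critical path: J→L→Q = 9+9+8 = 26 ⇒ 26 weeks.
M has 4 weeks of float (longest path through it is 22).
The critical path is still J→L→Q; finish is now 26 weeks.

26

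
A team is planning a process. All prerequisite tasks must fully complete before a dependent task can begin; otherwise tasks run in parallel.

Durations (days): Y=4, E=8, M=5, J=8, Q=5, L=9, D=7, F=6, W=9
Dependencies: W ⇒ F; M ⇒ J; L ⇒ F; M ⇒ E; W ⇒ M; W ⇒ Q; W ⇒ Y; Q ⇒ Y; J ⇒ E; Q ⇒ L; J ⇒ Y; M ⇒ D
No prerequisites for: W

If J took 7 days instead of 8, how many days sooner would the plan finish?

1

The binding path is W→M→J→E = 9+5+8+8 = 30; finish at 30 days.
J lies on that path, so at 7 days the path becomes 29 days.
The binding chain switches to W→Q→L→F = 9+5+9+6 = 29; finish 29 days.
Change in finish: 29 − 30 = -1 days.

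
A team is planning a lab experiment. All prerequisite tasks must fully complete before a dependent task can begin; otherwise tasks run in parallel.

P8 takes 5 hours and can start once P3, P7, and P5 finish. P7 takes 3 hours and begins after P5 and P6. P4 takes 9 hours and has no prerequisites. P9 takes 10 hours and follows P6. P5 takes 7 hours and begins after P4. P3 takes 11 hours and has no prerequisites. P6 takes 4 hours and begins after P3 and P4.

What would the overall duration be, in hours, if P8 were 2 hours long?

Actual critical path: P3→P6→P9 = 11+4+10 = 25 ⇒ 25 hours.
P8 is off the critical path — its longest chain is 24 hours, giving 1 of slack.
No other chain overtakes it, so the finish is 25 hours.

25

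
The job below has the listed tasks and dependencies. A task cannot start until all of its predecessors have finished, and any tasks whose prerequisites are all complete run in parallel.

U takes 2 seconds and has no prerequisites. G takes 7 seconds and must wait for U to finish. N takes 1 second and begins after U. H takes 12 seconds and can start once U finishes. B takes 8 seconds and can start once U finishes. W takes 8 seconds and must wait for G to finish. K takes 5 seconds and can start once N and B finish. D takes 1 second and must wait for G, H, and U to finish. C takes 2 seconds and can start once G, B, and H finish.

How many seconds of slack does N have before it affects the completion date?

9

The longest chain is U→G→W = 2+7+8 = 17; overall finish 17 seconds.
Longest path through N: 8 seconds (earliest finish 3, latest finish 12).
Slack of N = 11 − 2 = 9 seconds.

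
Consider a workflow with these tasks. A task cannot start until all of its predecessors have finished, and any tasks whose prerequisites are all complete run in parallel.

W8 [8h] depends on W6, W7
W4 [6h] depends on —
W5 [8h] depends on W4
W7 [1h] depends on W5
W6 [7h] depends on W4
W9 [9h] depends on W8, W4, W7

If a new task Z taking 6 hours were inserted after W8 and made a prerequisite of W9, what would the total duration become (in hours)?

38

Originally the job takes 32 hours.
With Z inserted, W9 now waits for max(W8, W4, W7, Z).
New critical path: W4→W5→W7→W8→Z→W9 = 6+8+1+8+6+9 = 38 ⇒ 38 hours.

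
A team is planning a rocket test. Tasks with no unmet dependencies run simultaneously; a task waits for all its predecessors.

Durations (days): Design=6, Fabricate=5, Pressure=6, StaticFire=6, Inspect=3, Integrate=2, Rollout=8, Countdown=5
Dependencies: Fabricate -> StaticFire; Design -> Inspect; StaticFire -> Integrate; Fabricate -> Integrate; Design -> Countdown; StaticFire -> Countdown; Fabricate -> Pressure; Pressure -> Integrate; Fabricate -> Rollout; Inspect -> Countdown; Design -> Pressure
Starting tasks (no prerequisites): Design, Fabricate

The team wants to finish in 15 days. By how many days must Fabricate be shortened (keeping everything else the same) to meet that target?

Current finish: 16 days; target: 15.
Fabricate is on every critical path, so each day cut from Fabricate cuts the finish by one (this holds down to a finish of 14).
Need 16 − 15 = 1 day off Fabricate → Fabricate becomes 4 days, finish becomes 15.

1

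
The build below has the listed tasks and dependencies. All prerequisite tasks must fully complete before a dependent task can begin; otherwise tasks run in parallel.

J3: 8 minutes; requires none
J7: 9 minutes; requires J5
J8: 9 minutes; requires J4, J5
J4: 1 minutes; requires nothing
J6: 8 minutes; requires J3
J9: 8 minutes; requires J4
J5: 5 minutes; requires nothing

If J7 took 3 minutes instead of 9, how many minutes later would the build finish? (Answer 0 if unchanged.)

Critical path before the change: J3→J6 = 8+8 = 16 giving 16 minutes.
J7 is off the critical path — its longest chain is 14 minutes, giving 2 of slack.
The critical path is still J3→J6; finish is now 16 minutes.
Change in finish: 16 − 16 = +0 minutes.

0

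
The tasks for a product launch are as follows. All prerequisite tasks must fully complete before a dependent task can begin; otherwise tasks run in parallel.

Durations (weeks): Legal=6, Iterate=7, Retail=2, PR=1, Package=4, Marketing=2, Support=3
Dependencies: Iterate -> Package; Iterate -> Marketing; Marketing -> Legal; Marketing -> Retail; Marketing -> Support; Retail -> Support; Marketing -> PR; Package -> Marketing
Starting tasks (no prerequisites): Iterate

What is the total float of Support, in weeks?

1

The longest chain is Iterate→Package→Marketing→Legal = 7+4+2+6 = 19; overall finish 19 weeks.
The longest chain containing Support totals 18 weeks.
Float = 19 − 18 = 1.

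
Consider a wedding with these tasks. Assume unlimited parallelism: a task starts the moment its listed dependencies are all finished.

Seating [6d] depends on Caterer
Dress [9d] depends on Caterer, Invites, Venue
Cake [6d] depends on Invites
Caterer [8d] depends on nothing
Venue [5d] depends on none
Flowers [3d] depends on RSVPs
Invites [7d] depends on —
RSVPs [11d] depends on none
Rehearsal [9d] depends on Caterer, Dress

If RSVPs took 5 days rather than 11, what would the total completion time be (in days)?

As given, the longest chain is Caterer→Dress→Rehearsal = 8+9+9 = 26, so the finish is 26 days.
The longest path through RSVPs is only 14 days, so RSVPs has float 12.
The critical path is still Caterer→Dress→Rehearsal; finish is now 26 days.

26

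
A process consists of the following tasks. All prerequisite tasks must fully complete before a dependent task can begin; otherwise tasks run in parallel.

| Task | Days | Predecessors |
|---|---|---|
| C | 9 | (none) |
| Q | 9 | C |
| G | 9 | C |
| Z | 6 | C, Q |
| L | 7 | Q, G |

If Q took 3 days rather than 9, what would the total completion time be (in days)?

As given, the longest chain is C→Q→L = 9+9+7 = 25, so the finish is 25 days.
Q is on the critical path; changing it to 3 makes that path 19 days.
The binding chain switches to C→G→L = 9+9+7 = 25; finish 25 days.

25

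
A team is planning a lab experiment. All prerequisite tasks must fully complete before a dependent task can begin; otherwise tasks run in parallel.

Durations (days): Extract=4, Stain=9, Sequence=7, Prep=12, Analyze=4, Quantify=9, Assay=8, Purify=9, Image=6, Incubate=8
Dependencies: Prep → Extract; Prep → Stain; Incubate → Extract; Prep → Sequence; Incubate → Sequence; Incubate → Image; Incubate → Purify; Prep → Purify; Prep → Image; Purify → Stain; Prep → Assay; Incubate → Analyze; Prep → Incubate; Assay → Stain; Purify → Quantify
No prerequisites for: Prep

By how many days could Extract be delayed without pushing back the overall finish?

Critical path: Prep→Incubate→Purify→Stain = 12+8+9+9 = 38, so the finish is 38 days.
The longest chain containing Extract totals 24 days.
Float = 38 − 24 = 14.

14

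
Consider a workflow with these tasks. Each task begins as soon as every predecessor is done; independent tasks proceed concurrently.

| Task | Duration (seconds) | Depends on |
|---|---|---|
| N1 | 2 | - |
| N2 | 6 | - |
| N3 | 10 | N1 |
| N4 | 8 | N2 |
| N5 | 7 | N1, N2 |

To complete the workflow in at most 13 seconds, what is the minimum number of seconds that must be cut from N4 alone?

1

Current finish: 14 seconds; target: 13.
N4 is on every critical path, so each second cut from N4 cuts the finish by one (this holds down to a finish of 13).
Need 14 − 13 = 1 second off N4 → N4 becomes 7 seconds, finish becomes 13.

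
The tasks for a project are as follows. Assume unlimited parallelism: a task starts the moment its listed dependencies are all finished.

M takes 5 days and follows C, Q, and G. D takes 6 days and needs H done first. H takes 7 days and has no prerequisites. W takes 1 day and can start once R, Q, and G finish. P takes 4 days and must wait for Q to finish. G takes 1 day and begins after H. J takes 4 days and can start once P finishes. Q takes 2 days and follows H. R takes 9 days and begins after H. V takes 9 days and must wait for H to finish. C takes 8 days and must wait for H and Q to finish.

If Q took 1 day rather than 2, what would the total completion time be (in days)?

21

Baseline: H→Q→C→M = 7+2+8+5 = 22 → 22 days.
Since Q is critical, the -1 change carries straight to that chain (now 21 days).
The critical path is still H→Q→C→M; finish is now 21 days.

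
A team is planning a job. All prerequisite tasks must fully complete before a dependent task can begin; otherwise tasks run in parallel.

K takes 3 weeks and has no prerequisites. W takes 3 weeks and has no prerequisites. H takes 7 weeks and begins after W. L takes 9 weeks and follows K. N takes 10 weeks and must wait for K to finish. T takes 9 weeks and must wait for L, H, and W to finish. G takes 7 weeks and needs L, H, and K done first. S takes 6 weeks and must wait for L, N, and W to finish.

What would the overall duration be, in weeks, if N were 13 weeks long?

22

The binding path is K→L→T = 3+9+9 = 21; finish at 21 weeks.
N is off the critical path — its longest chain is 19 weeks, giving 2 of slack.
Now K→N→S = 3+13+6 = 22 is longest, so the finish becomes 22 weeks.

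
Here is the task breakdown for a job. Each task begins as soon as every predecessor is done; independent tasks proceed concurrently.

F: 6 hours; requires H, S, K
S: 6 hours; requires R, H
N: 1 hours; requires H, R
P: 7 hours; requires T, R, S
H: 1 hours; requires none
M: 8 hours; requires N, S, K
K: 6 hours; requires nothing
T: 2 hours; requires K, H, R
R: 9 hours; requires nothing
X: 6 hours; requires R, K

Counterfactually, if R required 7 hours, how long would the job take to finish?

Baseline: R→S→M = 9+6+8 = 23 → 23 hours.
R is on the critical path; changing it to 7 makes that path 21 hours.
That remains the longest chain; total 21 hours.

21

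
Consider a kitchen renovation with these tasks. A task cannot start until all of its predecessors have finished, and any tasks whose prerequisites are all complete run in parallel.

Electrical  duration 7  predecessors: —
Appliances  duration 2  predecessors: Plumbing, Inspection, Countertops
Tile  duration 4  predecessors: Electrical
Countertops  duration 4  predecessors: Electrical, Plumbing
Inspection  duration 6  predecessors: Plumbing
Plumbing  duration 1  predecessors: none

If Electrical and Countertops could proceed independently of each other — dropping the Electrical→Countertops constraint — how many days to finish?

11

Original critical path: Electrical→Countertops→Appliances = 7+4+2 = 13 ⇒ 13 days.
Without Electrical→Countertops, Countertops's earliest start moves from 7 to 1.
After: Electrical→Tile = 7+4 = 11 → 11 days.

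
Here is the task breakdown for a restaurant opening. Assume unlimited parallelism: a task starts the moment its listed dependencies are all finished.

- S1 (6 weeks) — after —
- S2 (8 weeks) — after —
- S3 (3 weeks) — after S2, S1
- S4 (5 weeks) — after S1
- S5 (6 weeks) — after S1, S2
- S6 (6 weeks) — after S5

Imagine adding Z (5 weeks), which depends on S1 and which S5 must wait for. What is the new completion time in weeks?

23

Originally the job takes 20 weeks.
With Z inserted, S5 now waits for max(S1, S2, Z).
New critical path: S1→Z→S5→S6 = 6+5+6+6 = 23 ⇒ 23 weeks.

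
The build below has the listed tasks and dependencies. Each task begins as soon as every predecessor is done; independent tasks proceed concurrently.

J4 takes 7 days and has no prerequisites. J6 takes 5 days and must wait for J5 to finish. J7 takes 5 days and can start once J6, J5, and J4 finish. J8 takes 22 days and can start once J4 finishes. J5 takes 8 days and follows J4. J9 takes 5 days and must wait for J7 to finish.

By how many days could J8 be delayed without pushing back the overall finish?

1

J4→J5→J6→J7→J9 = 7+8+5+5+5 = 30 sets the makespan at 30 days.
The longest chain containing J8 totals 29 days.
So J8 can slip 30 − 29 = 1 day.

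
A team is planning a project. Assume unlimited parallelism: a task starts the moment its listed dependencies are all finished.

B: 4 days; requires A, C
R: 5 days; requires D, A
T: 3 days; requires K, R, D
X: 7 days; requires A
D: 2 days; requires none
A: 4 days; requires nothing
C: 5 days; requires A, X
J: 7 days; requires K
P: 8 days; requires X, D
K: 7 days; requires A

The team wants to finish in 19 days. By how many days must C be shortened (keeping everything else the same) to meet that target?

1

Current finish: 20 days; target: 19.
C is on every critical path, so each day cut from C cuts the finish by one (this holds down to a finish of 19).
Need 20 − 19 = 1 day off C → C becomes 4 days, finish becomes 19.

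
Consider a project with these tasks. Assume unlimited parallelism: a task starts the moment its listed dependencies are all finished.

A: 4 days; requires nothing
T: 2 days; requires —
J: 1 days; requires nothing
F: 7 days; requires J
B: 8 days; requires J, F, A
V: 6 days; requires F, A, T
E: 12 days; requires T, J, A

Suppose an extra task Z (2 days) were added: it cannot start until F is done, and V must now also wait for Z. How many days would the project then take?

Originally the project takes 16 days.
With Z inserted, V now waits for max(F, A, T, Z).
New critical path: A→E = 4+12 = 16 ⇒ 16 days.

16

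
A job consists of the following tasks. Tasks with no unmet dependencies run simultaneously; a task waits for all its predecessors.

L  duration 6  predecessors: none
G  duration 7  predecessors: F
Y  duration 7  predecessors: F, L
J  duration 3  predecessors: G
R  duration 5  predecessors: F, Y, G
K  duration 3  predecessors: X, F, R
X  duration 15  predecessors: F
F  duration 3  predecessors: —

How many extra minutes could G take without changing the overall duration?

3

Critical path: L→Y→R→K = 6+7+5+3 = 21, so the finish is 21 minutes.
G finishes as early as 10 and must finish by 13.
So G can slip 13 − 10 = 3 minutes.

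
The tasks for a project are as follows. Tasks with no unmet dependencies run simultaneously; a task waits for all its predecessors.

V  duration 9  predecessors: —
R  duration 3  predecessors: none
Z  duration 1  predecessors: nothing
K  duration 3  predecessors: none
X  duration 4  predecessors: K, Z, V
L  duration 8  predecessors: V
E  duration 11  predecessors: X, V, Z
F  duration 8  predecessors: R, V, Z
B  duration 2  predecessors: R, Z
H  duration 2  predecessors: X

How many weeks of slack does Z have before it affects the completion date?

The longest chain is V→X→E = 9+4+11 = 24; overall finish 24 weeks.
Z finishes as early as 1 and must finish by 9.
So Z can slip 9 − 1 = 8 weeks.

8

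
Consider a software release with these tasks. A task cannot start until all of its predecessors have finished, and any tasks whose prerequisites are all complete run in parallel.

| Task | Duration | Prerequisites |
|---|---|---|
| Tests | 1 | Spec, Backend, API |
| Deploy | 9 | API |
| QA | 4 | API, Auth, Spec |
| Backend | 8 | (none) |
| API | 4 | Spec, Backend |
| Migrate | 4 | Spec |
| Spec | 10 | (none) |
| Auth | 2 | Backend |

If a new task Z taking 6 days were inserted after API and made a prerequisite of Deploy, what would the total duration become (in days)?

Originally the software release takes 23 days.
With Z inserted, Deploy now waits for max(API, Z).
New critical path: Spec→API→Z→Deploy = 10+4+6+9 = 29 ⇒ 29 days.

29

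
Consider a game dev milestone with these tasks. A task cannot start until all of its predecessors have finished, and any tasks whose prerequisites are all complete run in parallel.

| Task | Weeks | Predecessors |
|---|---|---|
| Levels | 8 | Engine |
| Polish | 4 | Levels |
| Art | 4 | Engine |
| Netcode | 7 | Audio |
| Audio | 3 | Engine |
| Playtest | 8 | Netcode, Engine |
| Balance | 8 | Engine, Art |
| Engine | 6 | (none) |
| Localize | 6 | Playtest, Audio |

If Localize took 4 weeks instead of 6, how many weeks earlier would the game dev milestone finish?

The binding path is Engine→Audio→Netcode→Playtest→Localize = 6+3+7+8+6 = 30; finish at 30 weeks.
Localize lies on that path, so at 4 weeks the path becomes 28 weeks.
No other chain overtakes it, so the finish is 28 weeks.
Change in finish: 28 − 30 = -2 weeks.

2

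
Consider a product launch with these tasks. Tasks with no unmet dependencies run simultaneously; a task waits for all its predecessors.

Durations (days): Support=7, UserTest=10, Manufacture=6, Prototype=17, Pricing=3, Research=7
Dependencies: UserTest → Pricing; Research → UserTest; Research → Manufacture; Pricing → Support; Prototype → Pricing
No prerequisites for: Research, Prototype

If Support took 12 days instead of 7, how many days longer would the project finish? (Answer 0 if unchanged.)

Actual critical path: Research→UserTest→Pricing→Support = 7+10+3+7 = 27 ⇒ 27 days.
Since Support is critical, the +5 change carries straight to that chain (now 32 days).
That remains the longest chain; total 32 days.
Change in finish: 32 − 27 = +5 days.

5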